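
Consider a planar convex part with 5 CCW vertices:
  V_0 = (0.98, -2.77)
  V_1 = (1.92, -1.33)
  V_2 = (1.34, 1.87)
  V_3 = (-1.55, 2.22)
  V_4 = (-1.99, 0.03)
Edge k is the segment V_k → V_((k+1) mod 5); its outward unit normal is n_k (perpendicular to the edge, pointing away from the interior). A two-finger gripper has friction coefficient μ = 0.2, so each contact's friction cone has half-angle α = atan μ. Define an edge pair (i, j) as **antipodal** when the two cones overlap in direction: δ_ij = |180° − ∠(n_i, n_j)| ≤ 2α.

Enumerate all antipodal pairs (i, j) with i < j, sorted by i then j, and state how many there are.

α = atan 0.2 = 11.31°;  2α = 22.62°
n_0 = (+0.8374, -0.5466)
n_1 = (+0.9840, +0.1783)
n_2 = (+0.1202, +0.9927)
n_3 = (-0.9804, +0.1970)
n_4 = (-0.6860, -0.7276)
  (0,1): δ = 136.59°  ·
  (0,2): δ = 63.77°  ·
  (0,3): δ = 21.78°  ✓
  (0,4): δ = 79.82°  ·
  (1,2): δ = 107.18°  ·
  (1,3): δ = 21.63°  ✓
  (1,4): δ = 36.41°  ·
  (2,3): δ = 94.45°  ·
  (2,4): δ = 36.41°  ·
  (3,4): δ = 121.95°  ·
antipodal pairs: 2

count = 2; pairs: (0,3), (1,3)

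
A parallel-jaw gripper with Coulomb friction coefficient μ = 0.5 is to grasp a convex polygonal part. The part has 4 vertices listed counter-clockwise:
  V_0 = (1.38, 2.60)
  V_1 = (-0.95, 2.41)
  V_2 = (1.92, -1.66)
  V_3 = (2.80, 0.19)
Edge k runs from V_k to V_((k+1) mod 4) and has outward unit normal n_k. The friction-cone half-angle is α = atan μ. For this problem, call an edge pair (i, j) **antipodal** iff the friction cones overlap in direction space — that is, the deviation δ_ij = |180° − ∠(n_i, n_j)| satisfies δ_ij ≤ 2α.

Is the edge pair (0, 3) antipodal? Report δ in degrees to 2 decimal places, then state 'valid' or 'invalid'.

δ = 115.85°, invalid

α = atan 0.5 = 26.57°;  2α = 53.13°
edge 0: e_0 = (-2.33, -0.19);  n_0 = (-0.0813, +0.9967)
edge 3: e_3 = (-1.42, +2.41);  n_3 = (+0.8616, +0.5076)
∠(n_0, n_3) = 64.15°
δ = |180° − 64.15°| = 115.85°
115.85° > 2α = 53.13°  →  invalid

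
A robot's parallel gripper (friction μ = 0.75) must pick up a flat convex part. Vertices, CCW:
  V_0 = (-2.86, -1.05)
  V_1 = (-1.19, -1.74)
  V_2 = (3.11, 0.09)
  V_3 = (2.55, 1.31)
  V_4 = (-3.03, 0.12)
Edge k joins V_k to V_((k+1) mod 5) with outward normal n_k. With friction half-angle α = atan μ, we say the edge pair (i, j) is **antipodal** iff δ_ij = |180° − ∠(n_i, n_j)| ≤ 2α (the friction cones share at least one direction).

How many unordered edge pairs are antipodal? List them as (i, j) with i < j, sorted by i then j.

α = atan 0.75 = 36.87°;  2α = 73.74°
n_0 = (-0.3819, -0.9242)
n_1 = (+0.3916, -0.9201)
n_2 = (+0.9088, +0.4172)
n_3 = (-0.2086, +0.9780)
n_4 = (-0.9896, -0.1438)
  (0,1): δ = 134.50°  ·
  (0,2): δ = 42.89°  ✓
  (0,3): δ = 34.49°  ✓
  (0,4): δ = 120.72°  ·
  (1,2): δ = 88.40°  ·
  (1,3): δ = 11.02°  ✓
  (1,4): δ = 75.21°  ·
  (2,3): δ = 102.62°  ·
  (2,4): δ = 16.39°  ✓
  (3,4): δ = 93.77°  ·
antipodal pairs: 4

count = 4; pairs: (0,2), (0,3), (1,3), (2,4)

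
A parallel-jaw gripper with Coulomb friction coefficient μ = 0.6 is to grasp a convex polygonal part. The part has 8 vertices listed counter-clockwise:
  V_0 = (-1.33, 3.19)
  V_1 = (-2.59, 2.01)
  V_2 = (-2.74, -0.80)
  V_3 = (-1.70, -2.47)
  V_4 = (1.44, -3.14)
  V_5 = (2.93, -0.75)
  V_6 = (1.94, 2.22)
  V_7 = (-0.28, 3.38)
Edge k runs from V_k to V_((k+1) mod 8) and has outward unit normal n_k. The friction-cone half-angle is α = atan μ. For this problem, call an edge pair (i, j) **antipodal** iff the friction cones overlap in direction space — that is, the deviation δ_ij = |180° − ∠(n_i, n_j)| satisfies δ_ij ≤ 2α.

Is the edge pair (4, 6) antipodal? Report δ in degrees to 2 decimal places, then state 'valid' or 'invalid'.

α = atan 0.6 = 30.96°;  2α = 61.93°
edge 4: e_4 = (+1.49, +2.39);  n_4 = (+0.8486, -0.5290)
edge 6: e_6 = (-2.22, +1.16);  n_6 = (+0.4631, +0.8863)
∠(n_4, n_6) = 94.35°
δ = |180° − 94.35°| = 85.65°
85.65° > 2α = 61.93°  →  invalid

δ = 85.65°, invalid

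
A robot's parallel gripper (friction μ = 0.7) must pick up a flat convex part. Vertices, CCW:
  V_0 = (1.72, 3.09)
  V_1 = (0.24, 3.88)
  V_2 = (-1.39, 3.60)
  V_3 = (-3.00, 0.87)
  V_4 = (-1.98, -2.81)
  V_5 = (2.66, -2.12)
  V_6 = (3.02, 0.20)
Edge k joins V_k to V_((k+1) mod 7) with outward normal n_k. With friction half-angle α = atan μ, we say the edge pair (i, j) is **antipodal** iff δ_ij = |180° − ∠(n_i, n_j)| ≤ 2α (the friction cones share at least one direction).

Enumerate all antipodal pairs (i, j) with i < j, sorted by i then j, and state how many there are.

α = atan 0.7 = 34.99°;  2α = 69.98°
n_0 = (+0.4709, +0.8822)
n_1 = (-0.1693, +0.9856)
n_2 = (-0.8614, +0.5080)
n_3 = (-0.9637, -0.2671)
n_4 = (+0.1471, -0.9891)
n_5 = (+0.9882, -0.1533)
n_6 = (+0.9120, +0.4102)
  (0,1): δ = 142.16°  ·
  (0,2): δ = 92.44°  ·
  (0,3): δ = 46.42°  ✓
  (0,4): δ = 36.55°  ✓
  (0,5): δ = 109.27°  ·
  (0,6): δ = 142.31°  ·
  (1,2): δ = 130.28°  ·
  (1,3): δ = 84.26°  ·
  (1,4): δ = 1.29°  ✓
  (1,5): δ = 71.43°  ·
  (1,6): δ = 104.47°  ·
  (2,3): δ = 133.98°  ·
  (2,4): δ = 51.01°  ✓
  (2,5): δ = 21.71°  ✓
  (2,6): δ = 54.75°  ✓
  (3,4): δ = 97.03°  ·
  (3,5): δ = 24.31°  ✓
  (3,6): δ = 8.73°  ✓
  (4,5): δ = 107.28°  ·
  (4,6): δ = 74.24°  ·
  (5,6): δ = 146.96°  ·
antipodal pairs: 8

count = 8; pairs: (0,3), (0,4), (1,4), (2,4), (2,5), (2,6), (3,5), (3,6)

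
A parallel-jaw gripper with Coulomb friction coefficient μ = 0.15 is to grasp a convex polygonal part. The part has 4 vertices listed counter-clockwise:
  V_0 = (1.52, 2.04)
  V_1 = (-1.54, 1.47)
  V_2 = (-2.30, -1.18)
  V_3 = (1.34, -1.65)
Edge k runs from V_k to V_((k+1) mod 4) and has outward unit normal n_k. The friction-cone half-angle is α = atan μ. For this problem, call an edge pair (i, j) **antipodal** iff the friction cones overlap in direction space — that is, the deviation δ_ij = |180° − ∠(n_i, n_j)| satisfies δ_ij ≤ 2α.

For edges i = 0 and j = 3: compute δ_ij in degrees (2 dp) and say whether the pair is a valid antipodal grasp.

α = atan 0.15 = 8.53°;  2α = 17.06°
edge 0: e_0 = (-3.06, -0.57);  n_0 = (-0.1831, +0.9831)
edge 3: e_3 = (+0.18, +3.69);  n_3 = (+0.9988, -0.0487)
∠(n_0, n_3) = 103.34°
δ = |180° − 103.34°| = 76.66°
76.66° > 2α = 17.06°  →  invalid

δ = 76.66°, invalid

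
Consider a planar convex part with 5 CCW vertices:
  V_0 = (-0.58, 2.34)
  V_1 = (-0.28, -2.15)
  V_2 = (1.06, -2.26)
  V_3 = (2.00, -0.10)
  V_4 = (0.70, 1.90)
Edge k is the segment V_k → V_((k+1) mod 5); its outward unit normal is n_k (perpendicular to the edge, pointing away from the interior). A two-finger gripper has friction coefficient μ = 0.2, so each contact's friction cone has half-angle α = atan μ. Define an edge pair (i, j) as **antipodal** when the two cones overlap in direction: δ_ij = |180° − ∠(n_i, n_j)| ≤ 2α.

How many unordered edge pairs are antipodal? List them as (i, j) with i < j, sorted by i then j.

count = 1; pairs: (1,4)

α = atan 0.2 = 11.31°;  2α = 22.62°
n_0 = (-0.9978, -0.0667)
n_1 = (-0.0818, -0.9966)
n_2 = (+0.9169, -0.3990)
n_3 = (+0.8384, +0.5450)
n_4 = (+0.3251, +0.9457)
  (0,1): δ = 98.52°  ·
  (0,2): δ = 27.34°  ·
  (0,3): δ = 29.20°  ·
  (0,4): δ = 67.21°  ·
  (1,2): δ = 108.83°  ·
  (1,3): δ = 52.28°  ·
  (1,4): δ = 14.28°  ✓
  (2,3): δ = 123.46°  ·
  (2,4): δ = 85.45°  ·
  (3,4): δ = 141.99°  ·
antipodal pairs: 1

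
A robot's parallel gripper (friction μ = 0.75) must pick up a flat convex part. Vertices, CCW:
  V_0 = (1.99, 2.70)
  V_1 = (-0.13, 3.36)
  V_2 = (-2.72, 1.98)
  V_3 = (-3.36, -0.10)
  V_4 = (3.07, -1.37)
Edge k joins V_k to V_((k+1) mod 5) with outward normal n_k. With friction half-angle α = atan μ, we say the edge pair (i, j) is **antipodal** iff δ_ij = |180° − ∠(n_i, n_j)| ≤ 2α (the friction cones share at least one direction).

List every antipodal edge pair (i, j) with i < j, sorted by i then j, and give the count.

count = 4; pairs: (0,3), (1,3), (2,4), (3,4)

α = atan 0.75 = 36.87°;  2α = 73.74°
n_0 = (+0.2972, +0.9548)
n_1 = (-0.4702, +0.8825)
n_2 = (-0.9558, +0.2941)
n_3 = (-0.1938, -0.9810)
n_4 = (+0.9665, +0.2565)
  (0,1): δ = 134.66°  ·
  (0,2): δ = 89.81°  ·
  (0,3): δ = 6.12°  ✓
  (0,4): δ = 122.15°  ·
  (1,2): δ = 135.15°  ·
  (1,3): δ = 39.22°  ✓
  (1,4): δ = 76.81°  ·
  (2,3): δ = 84.07°  ·
  (2,4): δ = 31.96°  ✓
  (3,4): δ = 63.97°  ✓
antipodal pairs: 4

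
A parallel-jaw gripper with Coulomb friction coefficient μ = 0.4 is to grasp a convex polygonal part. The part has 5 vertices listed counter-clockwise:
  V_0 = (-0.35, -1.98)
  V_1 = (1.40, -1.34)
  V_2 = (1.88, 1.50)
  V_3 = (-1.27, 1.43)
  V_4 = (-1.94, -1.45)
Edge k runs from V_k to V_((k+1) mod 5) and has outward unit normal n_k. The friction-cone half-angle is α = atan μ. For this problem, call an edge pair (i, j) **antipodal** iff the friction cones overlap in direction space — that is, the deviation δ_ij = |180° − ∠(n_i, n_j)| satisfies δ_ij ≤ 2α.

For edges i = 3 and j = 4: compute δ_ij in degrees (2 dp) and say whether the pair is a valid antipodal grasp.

δ = 95.34°, invalid

α = atan 0.4 = 21.80°;  2α = 43.60°
edge 3: e_3 = (-0.67, -2.88);  n_3 = (-0.9740, +0.2266)
edge 4: e_4 = (+1.59, -0.53);  n_4 = (-0.3162, -0.9487)
∠(n_3, n_4) = 84.66°
δ = |180° − 84.66°| = 95.34°
95.34° > 2α = 43.60°  →  invalid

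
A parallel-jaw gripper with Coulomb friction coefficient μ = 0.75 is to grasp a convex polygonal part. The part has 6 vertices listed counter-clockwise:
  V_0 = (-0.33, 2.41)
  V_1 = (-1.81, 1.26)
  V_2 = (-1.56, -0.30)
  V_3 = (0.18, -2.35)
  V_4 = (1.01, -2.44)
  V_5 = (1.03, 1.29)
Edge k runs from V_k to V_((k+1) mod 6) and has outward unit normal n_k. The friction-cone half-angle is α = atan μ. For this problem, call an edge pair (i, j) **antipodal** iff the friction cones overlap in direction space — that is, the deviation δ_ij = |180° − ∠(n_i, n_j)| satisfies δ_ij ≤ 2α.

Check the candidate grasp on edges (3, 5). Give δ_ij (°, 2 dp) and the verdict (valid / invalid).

δ = 33.28°, valid

α = atan 0.75 = 36.87°;  2α = 73.74°
edge 3: e_3 = (+0.83, -0.09);  n_3 = (-0.1078, -0.9942)
edge 5: e_5 = (-1.36, +1.12);  n_5 = (+0.6357, +0.7719)
∠(n_3, n_5) = 146.72°
δ = |180° − 146.72°| = 33.28°
33.28° ≤ 2α = 73.74°  →  valid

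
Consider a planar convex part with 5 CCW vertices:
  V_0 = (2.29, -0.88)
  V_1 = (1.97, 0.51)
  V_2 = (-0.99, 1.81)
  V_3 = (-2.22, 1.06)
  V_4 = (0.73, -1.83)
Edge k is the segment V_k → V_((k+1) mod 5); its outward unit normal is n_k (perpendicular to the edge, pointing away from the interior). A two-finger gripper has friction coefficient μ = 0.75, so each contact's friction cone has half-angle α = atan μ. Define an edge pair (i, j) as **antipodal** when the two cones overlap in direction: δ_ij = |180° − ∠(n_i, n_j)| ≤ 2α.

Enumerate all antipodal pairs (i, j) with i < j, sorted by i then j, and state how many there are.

count = 5; pairs: (0,2), (0,3), (1,3), (1,4), (2,4)

α = atan 0.75 = 36.87°;  2α = 73.74°
n_0 = (+0.9745, +0.2243)
n_1 = (+0.4021, +0.9156)
n_2 = (-0.5206, +0.8538)
n_3 = (-0.6998, -0.7143)
n_4 = (+0.5201, -0.8541)
  (0,1): δ = 126.68°  ·
  (0,2): δ = 71.59°  ✓
  (0,3): δ = 32.62°  ✓
  (0,4): δ = 108.38°  ·
  (1,2): δ = 124.92°  ·
  (1,3): δ = 20.70°  ✓
  (1,4): δ = 55.05°  ✓
  (2,3): δ = 75.78°  ·
  (2,4): δ = 0.03°  ✓
  (3,4): δ = 104.25°  ·
antipodal pairs: 5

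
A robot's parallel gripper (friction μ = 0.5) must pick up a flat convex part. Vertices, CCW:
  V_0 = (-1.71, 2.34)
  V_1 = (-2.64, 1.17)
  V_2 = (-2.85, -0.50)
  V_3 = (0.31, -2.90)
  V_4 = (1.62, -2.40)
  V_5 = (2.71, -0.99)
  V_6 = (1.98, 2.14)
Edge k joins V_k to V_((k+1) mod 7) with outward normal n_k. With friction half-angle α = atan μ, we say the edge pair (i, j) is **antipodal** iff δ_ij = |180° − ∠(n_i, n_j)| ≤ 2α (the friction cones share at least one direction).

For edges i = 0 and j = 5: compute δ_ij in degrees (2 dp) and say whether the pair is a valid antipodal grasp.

α = atan 0.5 = 26.57°;  2α = 53.13°
edge 0: e_0 = (-0.93, -1.17);  n_0 = (-0.7828, +0.6222)
edge 5: e_5 = (-0.73, +3.13);  n_5 = (+0.9739, +0.2271)
∠(n_0, n_5) = 128.39°
δ = |180° − 128.39°| = 51.61°
51.61° ≤ 2α = 53.13°  →  valid

δ = 51.61°, valid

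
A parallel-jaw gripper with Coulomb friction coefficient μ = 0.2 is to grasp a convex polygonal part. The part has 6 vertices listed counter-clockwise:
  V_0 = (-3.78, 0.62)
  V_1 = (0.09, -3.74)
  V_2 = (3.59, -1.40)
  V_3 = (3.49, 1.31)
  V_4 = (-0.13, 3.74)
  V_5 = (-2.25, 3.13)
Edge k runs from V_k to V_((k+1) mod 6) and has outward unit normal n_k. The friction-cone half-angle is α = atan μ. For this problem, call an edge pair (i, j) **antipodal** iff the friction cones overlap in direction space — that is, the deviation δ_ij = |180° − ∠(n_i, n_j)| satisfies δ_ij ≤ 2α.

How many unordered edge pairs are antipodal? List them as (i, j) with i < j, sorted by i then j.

count = 2; pairs: (0,3), (1,4)

α = atan 0.2 = 11.31°;  2α = 22.62°
n_0 = (-0.7479, -0.6638)
n_1 = (+0.5558, -0.8313)
n_2 = (+0.9993, +0.0369)
n_3 = (+0.5573, +0.8303)
n_4 = (-0.2765, +0.9610)
n_5 = (-0.8539, +0.5205)
  (0,1): δ = 97.83°  ·
  (0,2): δ = 39.48°  ·
  (0,3): δ = 14.53°  ✓
  (0,4): δ = 64.46°  ·
  (0,5): δ = 107.04°  ·
  (1,2): δ = 121.65°  ·
  (1,3): δ = 67.64°  ·
  (1,4): δ = 17.71°  ✓
  (1,5): δ = 24.87°  ·
  (2,3): δ = 125.99°  ·
  (2,4): δ = 76.06°  ·
  (2,5): δ = 33.48°  ·
  (3,4): δ = 130.08°  ·
  (3,5): δ = 87.49°  ·
  (4,5): δ = 137.42°  ·
antipodal pairs: 2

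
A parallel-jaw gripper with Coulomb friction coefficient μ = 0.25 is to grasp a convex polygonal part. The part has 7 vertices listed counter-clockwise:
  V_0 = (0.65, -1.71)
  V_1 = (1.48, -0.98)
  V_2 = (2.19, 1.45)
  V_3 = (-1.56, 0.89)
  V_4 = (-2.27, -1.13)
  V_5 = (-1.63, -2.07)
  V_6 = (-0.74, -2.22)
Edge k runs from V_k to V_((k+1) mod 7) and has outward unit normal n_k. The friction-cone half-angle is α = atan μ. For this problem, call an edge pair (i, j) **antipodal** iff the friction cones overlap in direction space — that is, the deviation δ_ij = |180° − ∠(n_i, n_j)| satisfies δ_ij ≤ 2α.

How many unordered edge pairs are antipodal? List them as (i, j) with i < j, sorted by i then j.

α = atan 0.25 = 14.04°;  2α = 28.07°
n_0 = (+0.6604, -0.7509)
n_1 = (+0.9599, -0.2805)
n_2 = (-0.1477, +0.9890)
n_3 = (-0.9434, +0.3316)
n_4 = (-0.8266, -0.5628)
n_5 = (-0.1662, -0.9861)
n_6 = (+0.3445, -0.9388)
  (0,1): δ = 147.62°  ·
  (0,2): δ = 32.84°  ·
  (0,3): δ = 29.30°  ·
  (0,4): δ = 82.92°  ·
  (0,5): δ = 129.10°  ·
  (0,6): δ = 158.82°  ·
  (1,2): δ = 65.22°  ·
  (1,3): δ = 3.08°  ✓
  (1,4): δ = 50.54°  ·
  (1,5): δ = 96.72°  ·
  (1,6): δ = 126.44°  ·
  (2,3): δ = 117.86°  ·
  (2,4): δ = 64.24°  ·
  (2,5): δ = 18.06°  ✓
  (2,6): δ = 11.66°  ✓
  (3,4): δ = 126.39°  ·
  (3,5): δ = 80.20°  ·
  (3,6): δ = 50.49°  ·
  (4,5): δ = 133.82°  ·
  (4,6): δ = 104.10°  ·
  (5,6): δ = 150.28°  ·
antipodal pairs: 3

count = 3; pairs: (1,3), (2,5), (2,6)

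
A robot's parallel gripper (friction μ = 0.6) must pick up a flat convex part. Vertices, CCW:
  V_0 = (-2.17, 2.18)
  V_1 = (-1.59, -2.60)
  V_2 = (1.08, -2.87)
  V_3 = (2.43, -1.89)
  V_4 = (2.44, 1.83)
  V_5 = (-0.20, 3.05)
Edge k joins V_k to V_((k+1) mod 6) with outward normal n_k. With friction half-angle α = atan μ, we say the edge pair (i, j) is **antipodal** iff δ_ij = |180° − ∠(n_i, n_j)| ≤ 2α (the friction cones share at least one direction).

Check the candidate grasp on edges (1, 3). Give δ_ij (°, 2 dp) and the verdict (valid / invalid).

α = atan 0.6 = 30.96°;  2α = 61.93°
edge 1: e_1 = (+2.67, -0.27);  n_1 = (-0.1006, -0.9949)
edge 3: e_3 = (+0.01, +3.72);  n_3 = (+1.0000, -0.0027)
∠(n_1, n_3) = 95.62°
δ = |180° − 95.62°| = 84.38°
84.38° > 2α = 61.93°  →  invalid

δ = 84.38°, invalid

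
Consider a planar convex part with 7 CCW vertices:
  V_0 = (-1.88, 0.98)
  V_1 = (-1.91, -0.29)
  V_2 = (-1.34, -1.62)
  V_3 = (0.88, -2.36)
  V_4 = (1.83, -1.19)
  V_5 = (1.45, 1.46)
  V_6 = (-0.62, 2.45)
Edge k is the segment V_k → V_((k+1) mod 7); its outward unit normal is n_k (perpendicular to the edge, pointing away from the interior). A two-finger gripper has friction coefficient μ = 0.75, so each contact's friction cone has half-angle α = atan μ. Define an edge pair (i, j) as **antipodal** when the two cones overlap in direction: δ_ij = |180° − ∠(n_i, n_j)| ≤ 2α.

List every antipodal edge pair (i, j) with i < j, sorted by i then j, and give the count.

α = atan 0.75 = 36.87°;  2α = 73.74°
n_0 = (-0.9997, +0.0236)
n_1 = (-0.9191, -0.3939)
n_2 = (-0.3162, -0.9487)
n_3 = (+0.7763, -0.6303)
n_4 = (+0.9899, +0.1419)
n_5 = (+0.4315, +0.9021)
n_6 = (-0.7593, +0.6508)
  (0,1): δ = 155.45°  ·
  (0,2): δ = 107.08°  ·
  (0,3): δ = 37.72°  ✓
  (0,4): δ = 9.51°  ✓
  (0,5): δ = 65.79°  ✓
  (0,6): δ = 140.75°  ·
  (1,2): δ = 131.63°  ·
  (1,3): δ = 62.27°  ✓
  (1,4): δ = 15.04°  ✓
  (1,5): δ = 41.24°  ✓
  (1,6): δ = 116.20°  ·
  (2,3): δ = 110.64°  ·
  (2,4): δ = 63.40°  ✓
  (2,5): δ = 7.13°  ✓
  (2,6): δ = 67.83°  ✓
  (3,4): δ = 132.76°  ·
  (3,5): δ = 76.48°  ·
  (3,6): δ = 1.53°  ✓
  (4,5): δ = 123.72°  ·
  (4,6): δ = 48.76°  ✓
  (5,6): δ = 105.04°  ·
antipodal pairs: 11

count = 11; pairs: (0,3), (0,4), (0,5), (1,3), (1,4), (1,5), (2,4), (2,5), (2,6), (3,6), (4,6)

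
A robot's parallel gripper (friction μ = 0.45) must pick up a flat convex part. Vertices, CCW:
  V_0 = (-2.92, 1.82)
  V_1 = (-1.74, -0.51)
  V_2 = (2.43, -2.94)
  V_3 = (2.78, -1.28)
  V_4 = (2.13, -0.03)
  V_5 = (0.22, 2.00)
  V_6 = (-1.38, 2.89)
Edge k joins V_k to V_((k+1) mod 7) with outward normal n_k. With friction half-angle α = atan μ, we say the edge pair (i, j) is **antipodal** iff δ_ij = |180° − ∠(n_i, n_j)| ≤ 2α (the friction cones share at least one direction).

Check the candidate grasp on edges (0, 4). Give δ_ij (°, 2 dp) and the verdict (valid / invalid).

δ = 16.40°, valid

α = atan 0.45 = 24.23°;  2α = 48.46°
edge 0: e_0 = (+1.18, -2.33);  n_0 = (-0.8921, -0.4518)
edge 4: e_4 = (-1.91, +2.03);  n_4 = (+0.7283, +0.6853)
∠(n_0, n_4) = 163.60°
δ = |180° − 163.60°| = 16.40°
16.40° ≤ 2α = 48.46°  →  valid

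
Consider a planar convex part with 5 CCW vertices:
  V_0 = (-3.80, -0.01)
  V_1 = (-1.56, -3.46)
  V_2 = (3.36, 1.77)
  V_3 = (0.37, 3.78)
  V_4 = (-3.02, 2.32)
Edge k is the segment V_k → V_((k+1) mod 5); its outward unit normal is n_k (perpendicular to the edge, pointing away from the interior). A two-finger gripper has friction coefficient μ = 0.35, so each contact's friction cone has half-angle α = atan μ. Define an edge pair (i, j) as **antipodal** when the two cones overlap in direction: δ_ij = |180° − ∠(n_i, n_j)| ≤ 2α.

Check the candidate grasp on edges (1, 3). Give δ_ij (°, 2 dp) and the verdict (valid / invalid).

δ = 23.45°, valid

α = atan 0.35 = 19.29°;  2α = 38.58°
edge 1: e_1 = (+4.92, +5.23);  n_1 = (+0.7284, -0.6852)
edge 3: e_3 = (-3.39, -1.46);  n_3 = (-0.3956, +0.9184)
∠(n_1, n_3) = 156.55°
δ = |180° − 156.55°| = 23.45°
23.45° ≤ 2α = 38.58°  →  valid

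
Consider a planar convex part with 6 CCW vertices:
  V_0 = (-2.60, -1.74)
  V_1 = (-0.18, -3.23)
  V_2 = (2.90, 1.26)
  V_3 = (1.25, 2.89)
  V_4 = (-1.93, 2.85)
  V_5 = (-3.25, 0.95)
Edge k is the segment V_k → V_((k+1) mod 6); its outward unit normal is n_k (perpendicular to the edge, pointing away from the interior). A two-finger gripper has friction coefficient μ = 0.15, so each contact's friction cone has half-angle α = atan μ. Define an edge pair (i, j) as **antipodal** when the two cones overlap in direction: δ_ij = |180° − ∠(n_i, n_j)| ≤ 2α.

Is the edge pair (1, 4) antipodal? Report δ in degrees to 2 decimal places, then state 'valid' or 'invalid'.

δ = 0.34°, valid

α = atan 0.15 = 8.53°;  2α = 17.06°
edge 1: e_1 = (+3.08, +4.49);  n_1 = (+0.8246, -0.5657)
edge 4: e_4 = (-1.32, -1.90);  n_4 = (-0.8213, +0.5706)
∠(n_1, n_4) = 179.66°
δ = |180° − 179.66°| = 0.34°
0.34° ≤ 2α = 17.06°  →  valid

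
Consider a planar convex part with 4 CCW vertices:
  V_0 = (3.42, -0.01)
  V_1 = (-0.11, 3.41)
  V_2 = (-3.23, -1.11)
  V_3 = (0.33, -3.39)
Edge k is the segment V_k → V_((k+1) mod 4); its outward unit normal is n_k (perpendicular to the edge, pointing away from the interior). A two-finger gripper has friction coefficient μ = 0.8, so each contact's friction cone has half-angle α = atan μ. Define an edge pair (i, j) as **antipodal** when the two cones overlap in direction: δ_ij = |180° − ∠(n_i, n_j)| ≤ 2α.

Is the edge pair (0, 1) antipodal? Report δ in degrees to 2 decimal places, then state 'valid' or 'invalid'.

α = atan 0.8 = 38.66°;  2α = 77.32°
edge 0: e_0 = (-3.53, +3.42);  n_0 = (+0.6958, +0.7182)
edge 1: e_1 = (-3.12, -4.52);  n_1 = (-0.8230, +0.5681)
∠(n_0, n_1) = 99.48°
δ = |180° − 99.48°| = 80.52°
80.52° > 2α = 77.32°  →  invalid

δ = 80.52°, invalid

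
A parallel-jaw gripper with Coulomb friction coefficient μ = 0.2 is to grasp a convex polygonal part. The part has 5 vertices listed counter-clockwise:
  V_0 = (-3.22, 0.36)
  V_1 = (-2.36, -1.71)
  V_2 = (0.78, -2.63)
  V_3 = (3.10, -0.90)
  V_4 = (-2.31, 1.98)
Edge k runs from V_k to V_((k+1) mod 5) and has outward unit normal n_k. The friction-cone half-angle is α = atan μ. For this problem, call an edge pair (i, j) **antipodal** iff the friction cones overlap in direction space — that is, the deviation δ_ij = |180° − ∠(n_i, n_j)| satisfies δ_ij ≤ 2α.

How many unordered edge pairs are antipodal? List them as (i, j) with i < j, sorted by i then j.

count = 1; pairs: (1,3)

α = atan 0.2 = 11.31°;  2α = 22.62°
n_0 = (-0.9235, -0.3837)
n_1 = (-0.2812, -0.9597)
n_2 = (+0.5978, -0.8017)
n_3 = (+0.4699, +0.8827)
n_4 = (-0.8719, +0.4898)
  (0,1): δ = 128.89°  ·
  (0,2): δ = 75.85°  ·
  (0,3): δ = 39.41°  ·
  (0,4): δ = 128.11°  ·
  (1,2): δ = 126.96°  ·
  (1,3): δ = 11.70°  ✓
  (1,4): δ = 77.01°  ·
  (2,3): δ = 64.74°  ·
  (2,4): δ = 23.96°  ·
  (3,4): δ = 91.30°  ·
antipodal pairs: 1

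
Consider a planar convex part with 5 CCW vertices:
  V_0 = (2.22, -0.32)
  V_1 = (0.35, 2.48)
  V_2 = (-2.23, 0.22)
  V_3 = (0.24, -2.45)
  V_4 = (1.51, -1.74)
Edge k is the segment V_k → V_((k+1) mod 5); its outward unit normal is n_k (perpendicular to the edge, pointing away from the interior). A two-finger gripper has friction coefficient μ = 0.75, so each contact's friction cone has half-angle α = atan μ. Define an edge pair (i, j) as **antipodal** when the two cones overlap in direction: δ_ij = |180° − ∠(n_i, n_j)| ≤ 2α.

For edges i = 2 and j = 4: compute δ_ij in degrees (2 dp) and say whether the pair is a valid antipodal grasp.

α = atan 0.75 = 36.87°;  2α = 73.74°
edge 2: e_2 = (+2.47, -2.67);  n_2 = (-0.7341, -0.6791)
edge 4: e_4 = (+0.71, +1.42);  n_4 = (+0.8944, -0.4472)
∠(n_2, n_4) = 110.66°
δ = |180° − 110.66°| = 69.34°
69.34° ≤ 2α = 73.74°  →  valid

δ = 69.34°, valid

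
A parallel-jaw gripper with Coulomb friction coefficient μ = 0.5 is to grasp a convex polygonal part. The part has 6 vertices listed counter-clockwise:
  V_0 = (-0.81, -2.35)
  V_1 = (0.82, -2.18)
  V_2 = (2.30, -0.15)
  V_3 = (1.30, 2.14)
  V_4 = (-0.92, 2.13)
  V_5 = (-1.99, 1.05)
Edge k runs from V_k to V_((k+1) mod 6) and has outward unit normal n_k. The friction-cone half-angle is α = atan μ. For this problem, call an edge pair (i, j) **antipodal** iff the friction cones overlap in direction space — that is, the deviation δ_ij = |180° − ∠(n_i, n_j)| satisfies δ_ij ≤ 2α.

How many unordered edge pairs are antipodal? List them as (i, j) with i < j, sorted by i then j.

α = atan 0.5 = 26.57°;  2α = 53.13°
n_0 = (+0.1037, -0.9946)
n_1 = (+0.8080, -0.5891)
n_2 = (+0.9164, +0.4002)
n_3 = (-0.0045, +1.0000)
n_4 = (-0.7104, +0.7038)
n_5 = (-0.9447, -0.3279)
  (0,1): δ = 132.05°  ·
  (0,2): δ = 72.36°  ·
  (0,3): δ = 5.70°  ✓
  (0,4): δ = 39.31°  ✓
  (0,5): δ = 103.19°  ·
  (1,2): δ = 120.32°  ·
  (1,3): δ = 53.65°  ·
  (1,4): δ = 8.64°  ✓
  (1,5): δ = 55.23°  ·
  (2,3): δ = 113.33°  ·
  (2,4): δ = 68.32°  ·
  (2,5): δ = 4.45°  ✓
  (3,4): δ = 134.99°  ·
  (3,5): δ = 71.12°  ·
  (4,5): δ = 116.13°  ·
antipodal pairs: 4

count = 4; pairs: (0,3), (0,4), (1,4), (2,5)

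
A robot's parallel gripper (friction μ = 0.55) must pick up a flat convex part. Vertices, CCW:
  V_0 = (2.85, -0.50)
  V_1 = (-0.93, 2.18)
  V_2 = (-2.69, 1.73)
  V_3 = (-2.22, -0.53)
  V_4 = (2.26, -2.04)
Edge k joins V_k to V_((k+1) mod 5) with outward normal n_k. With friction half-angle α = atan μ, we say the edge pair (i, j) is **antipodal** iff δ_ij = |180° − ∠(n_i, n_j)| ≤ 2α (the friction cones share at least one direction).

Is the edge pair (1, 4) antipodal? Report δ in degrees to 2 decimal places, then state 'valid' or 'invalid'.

δ = 54.70°, valid

α = atan 0.55 = 28.81°;  2α = 57.62°
edge 1: e_1 = (-1.76, -0.45);  n_1 = (-0.2477, +0.9688)
edge 4: e_4 = (+0.59, +1.54);  n_4 = (+0.9338, -0.3578)
∠(n_1, n_4) = 125.30°
δ = |180° − 125.30°| = 54.70°
54.70° ≤ 2α = 57.62°  →  valid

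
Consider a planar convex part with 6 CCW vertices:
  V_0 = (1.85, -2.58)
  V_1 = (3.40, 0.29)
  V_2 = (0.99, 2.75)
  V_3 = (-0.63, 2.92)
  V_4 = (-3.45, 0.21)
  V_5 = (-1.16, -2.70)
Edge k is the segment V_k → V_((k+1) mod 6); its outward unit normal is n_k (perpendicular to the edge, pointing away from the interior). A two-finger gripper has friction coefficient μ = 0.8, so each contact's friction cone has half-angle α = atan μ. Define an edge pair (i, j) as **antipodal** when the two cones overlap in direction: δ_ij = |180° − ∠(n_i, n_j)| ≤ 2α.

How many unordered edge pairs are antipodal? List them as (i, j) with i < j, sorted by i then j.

α = atan 0.8 = 38.66°;  2α = 77.32°
n_0 = (+0.8799, -0.4752)
n_1 = (+0.7143, +0.6998)
n_2 = (+0.1044, +0.9945)
n_3 = (-0.6929, +0.7210)
n_4 = (-0.7858, -0.6184)
n_5 = (+0.0398, -0.9992)
  (0,1): δ = 107.22°  ·
  (0,2): δ = 67.62°  ✓
  (0,3): δ = 17.77°  ✓
  (0,4): δ = 66.57°  ✓
  (0,5): δ = 120.66°  ·
  (1,2): δ = 140.40°  ·
  (1,3): δ = 90.55°  ·
  (1,4): δ = 6.21°  ✓
  (1,5): δ = 47.87°  ✓
  (2,3): δ = 130.15°  ·
  (2,4): δ = 45.81°  ✓
  (2,5): δ = 8.27°  ✓
  (3,4): δ = 95.66°  ·
  (3,5): δ = 41.58°  ✓
  (4,5): δ = 125.92°  ·
antipodal pairs: 8

count = 8; pairs: (0,2), (0,3), (0,4), (1,4), (1,5), (2,4), (2,5), (3,5)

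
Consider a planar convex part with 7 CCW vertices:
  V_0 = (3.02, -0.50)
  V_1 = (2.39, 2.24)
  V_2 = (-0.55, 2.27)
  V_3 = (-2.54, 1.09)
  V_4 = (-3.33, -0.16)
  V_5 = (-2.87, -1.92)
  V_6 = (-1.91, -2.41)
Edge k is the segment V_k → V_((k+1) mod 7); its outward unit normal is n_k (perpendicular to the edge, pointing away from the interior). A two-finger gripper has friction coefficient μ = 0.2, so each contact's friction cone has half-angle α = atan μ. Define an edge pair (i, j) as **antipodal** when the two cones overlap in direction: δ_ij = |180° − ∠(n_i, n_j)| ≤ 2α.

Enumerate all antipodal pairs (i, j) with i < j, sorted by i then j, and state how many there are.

count = 3; pairs: (0,4), (1,6), (2,6)

α = atan 0.2 = 11.31°;  2α = 22.62°
n_0 = (+0.9746, +0.2241)
n_1 = (+0.0102, +0.9999)
n_2 = (-0.5100, +0.8602)
n_3 = (-0.8453, +0.5342)
n_4 = (-0.9675, -0.2529)
n_5 = (-0.4546, -0.8907)
n_6 = (+0.3613, -0.9325)
  (0,1): δ = 103.53°  ·
  (0,2): δ = 72.28°  ·
  (0,3): δ = 45.24°  ·
  (0,4): δ = 1.70°  ✓
  (0,5): δ = 50.01°  ·
  (0,6): δ = 98.23°  ·
  (1,2): δ = 148.75°  ·
  (1,3): δ = 121.71°  ·
  (1,4): δ = 74.77°  ·
  (1,5): δ = 26.46°  ·
  (1,6): δ = 21.76°  ✓
  (2,3): δ = 152.96°  ·
  (2,4): δ = 106.02°  ·
  (2,5): δ = 57.71°  ·
  (2,6): δ = 9.49°  ✓
  (3,4): δ = 133.06°  ·
  (3,5): δ = 84.75°  ·
  (3,6): δ = 36.53°  ·
  (4,5): δ = 131.69°  ·
  (4,6): δ = 83.47°  ·
  (5,6): δ = 131.78°  ·
antipodal pairs: 3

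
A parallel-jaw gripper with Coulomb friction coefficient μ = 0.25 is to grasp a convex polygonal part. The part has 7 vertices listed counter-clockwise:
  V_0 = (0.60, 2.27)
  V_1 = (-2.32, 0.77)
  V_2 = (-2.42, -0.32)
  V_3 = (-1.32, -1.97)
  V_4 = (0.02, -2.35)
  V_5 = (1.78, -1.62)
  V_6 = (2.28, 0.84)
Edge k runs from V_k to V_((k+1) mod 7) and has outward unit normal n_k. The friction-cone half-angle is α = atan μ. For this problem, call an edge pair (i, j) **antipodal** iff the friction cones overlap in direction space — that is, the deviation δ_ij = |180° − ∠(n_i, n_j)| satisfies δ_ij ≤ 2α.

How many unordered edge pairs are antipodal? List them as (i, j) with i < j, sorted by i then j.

α = atan 0.25 = 14.04°;  2α = 28.07°
n_0 = (-0.4569, +0.8895)
n_1 = (-0.9958, +0.0914)
n_2 = (-0.8321, -0.5547)
n_3 = (-0.2728, -0.9621)
n_4 = (+0.3831, -0.9237)
n_5 = (+0.9800, -0.1992)
n_6 = (+0.6482, +0.7615)
  (0,1): δ = 122.43°  ·
  (0,2): δ = 83.50°  ·
  (0,3): δ = 43.02°  ·
  (0,4): δ = 4.66°  ✓
  (0,5): δ = 51.32°  ·
  (0,6): δ = 112.41°  ·
  (1,2): δ = 141.07°  ·
  (1,3): δ = 100.59°  ·
  (1,4): δ = 62.23°  ·
  (1,5): δ = 6.25°  ✓
  (1,6): δ = 54.84°  ·
  (2,3): δ = 139.52°  ·
  (2,4): δ = 101.16°  ·
  (2,5): δ = 45.18°  ·
  (2,6): δ = 15.91°  ✓
  (3,4): δ = 141.64°  ·
  (3,5): δ = 85.66°  ·
  (3,6): δ = 24.57°  ✓
  (4,5): δ = 124.02°  ·
  (4,6): δ = 62.93°  ·
  (5,6): δ = 118.92°  ·
antipodal pairs: 4

count = 4; pairs: (0,4), (1,5), (2,6), (3,6)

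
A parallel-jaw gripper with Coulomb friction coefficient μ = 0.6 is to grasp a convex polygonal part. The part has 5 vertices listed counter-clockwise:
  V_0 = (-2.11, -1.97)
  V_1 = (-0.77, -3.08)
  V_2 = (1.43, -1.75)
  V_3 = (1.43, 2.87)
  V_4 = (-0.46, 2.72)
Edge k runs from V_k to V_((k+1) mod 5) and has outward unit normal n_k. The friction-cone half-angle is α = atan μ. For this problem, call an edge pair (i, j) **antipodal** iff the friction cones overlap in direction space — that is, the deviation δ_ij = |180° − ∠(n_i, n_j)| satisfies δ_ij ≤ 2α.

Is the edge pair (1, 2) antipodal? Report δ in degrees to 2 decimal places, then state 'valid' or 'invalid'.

α = atan 0.6 = 30.96°;  2α = 61.93°
edge 1: e_1 = (+2.20, +1.33);  n_1 = (+0.5174, -0.8558)
edge 2: e_2 = (+0.00, +4.62);  n_2 = (+1.0000, -0.0000)
∠(n_1, n_2) = 58.85°
δ = |180° − 58.85°| = 121.15°
121.15° > 2α = 61.93°  →  invalid

δ = 121.15°, invalid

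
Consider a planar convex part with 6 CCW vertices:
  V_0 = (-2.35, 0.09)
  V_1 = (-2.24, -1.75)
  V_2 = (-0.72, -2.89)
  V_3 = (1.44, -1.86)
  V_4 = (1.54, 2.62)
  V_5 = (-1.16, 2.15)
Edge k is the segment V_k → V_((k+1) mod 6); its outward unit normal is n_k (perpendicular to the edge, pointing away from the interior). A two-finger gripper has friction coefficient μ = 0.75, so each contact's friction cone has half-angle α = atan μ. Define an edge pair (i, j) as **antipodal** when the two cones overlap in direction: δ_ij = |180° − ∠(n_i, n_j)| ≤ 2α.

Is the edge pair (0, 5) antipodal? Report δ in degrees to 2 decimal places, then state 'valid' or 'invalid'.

δ = 146.57°, invalid

α = atan 0.75 = 36.87°;  2α = 73.74°
edge 0: e_0 = (+0.11, -1.84);  n_0 = (-0.9982, -0.0597)
edge 5: e_5 = (-1.19, -2.06);  n_5 = (-0.8659, +0.5002)
∠(n_0, n_5) = 33.43°
δ = |180° − 33.43°| = 146.57°
146.57° > 2α = 73.74°  →  invalid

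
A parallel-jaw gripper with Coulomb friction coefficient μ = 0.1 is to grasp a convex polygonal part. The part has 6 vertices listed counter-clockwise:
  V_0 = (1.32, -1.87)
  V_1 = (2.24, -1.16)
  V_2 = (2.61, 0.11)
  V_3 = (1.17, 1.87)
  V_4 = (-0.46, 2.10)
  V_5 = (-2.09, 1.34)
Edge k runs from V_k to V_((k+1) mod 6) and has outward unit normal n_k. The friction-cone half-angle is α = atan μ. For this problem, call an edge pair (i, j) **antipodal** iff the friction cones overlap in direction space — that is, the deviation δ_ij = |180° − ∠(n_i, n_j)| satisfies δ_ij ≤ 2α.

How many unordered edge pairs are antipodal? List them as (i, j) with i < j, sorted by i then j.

α = atan 0.1 = 5.71°;  2α = 11.42°
n_0 = (+0.6110, -0.7917)
n_1 = (+0.9601, -0.2797)
n_2 = (+0.7740, +0.6332)
n_3 = (+0.1397, +0.9902)
n_4 = (-0.4226, +0.9063)
n_5 = (-0.6854, -0.7281)
  (0,1): δ = 143.90°  ·
  (0,2): δ = 88.37°  ·
  (0,3): δ = 45.69°  ·
  (0,4): δ = 12.66°  ·
  (0,5): δ = 99.07°  ·
  (1,2): δ = 124.47°  ·
  (1,3): δ = 81.79°  ·
  (1,4): δ = 48.76°  ·
  (1,5): δ = 62.97°  ·
  (2,3): δ = 137.32°  ·
  (2,4): δ = 104.29°  ·
  (2,5): δ = 7.44°  ✓
  (3,4): δ = 146.97°  ·
  (3,5): δ = 35.24°  ·
  (4,5): δ = 68.27°  ·
antipodal pairs: 1

count = 1; pairs: (2,5)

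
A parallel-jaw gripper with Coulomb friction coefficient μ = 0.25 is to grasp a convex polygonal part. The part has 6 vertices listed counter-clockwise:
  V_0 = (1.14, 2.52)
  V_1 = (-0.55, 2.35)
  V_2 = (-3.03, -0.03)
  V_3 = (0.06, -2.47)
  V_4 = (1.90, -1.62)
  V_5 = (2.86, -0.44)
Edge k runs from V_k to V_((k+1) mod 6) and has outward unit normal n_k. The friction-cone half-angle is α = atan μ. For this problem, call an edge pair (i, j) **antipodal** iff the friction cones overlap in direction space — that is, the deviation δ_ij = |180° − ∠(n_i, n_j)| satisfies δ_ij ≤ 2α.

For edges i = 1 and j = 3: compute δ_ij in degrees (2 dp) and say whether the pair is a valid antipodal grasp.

δ = 19.03°, valid

α = atan 0.25 = 14.04°;  2α = 28.07°
edge 1: e_1 = (-2.48, -2.38);  n_1 = (-0.6924, +0.7215)
edge 3: e_3 = (+1.84, +0.85);  n_3 = (+0.4194, -0.9078)
∠(n_1, n_3) = 160.97°
δ = |180° − 160.97°| = 19.03°
19.03° ≤ 2α = 28.07°  →  valid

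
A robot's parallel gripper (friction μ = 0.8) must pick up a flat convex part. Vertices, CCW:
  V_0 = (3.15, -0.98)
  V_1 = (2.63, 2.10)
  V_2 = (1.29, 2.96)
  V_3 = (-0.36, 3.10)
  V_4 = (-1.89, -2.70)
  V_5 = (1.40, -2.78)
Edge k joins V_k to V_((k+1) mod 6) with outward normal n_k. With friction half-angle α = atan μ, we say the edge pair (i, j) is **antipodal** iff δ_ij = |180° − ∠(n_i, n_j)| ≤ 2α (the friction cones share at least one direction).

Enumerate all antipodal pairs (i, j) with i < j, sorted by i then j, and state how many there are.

count = 7; pairs: (0,3), (1,3), (1,4), (2,4), (2,5), (3,4), (3,5)

α = atan 0.8 = 38.66°;  2α = 77.32°
n_0 = (+0.9860, +0.1665)
n_1 = (+0.5401, +0.8416)
n_2 = (+0.0845, +0.9964)
n_3 = (-0.9669, +0.2551)
n_4 = (-0.0243, -0.9997)
n_5 = (+0.7170, -0.6971)
  (0,1): δ = 132.27°  ·
  (0,2): δ = 104.43°  ·
  (0,3): δ = 24.36°  ✓
  (0,4): δ = 79.02°  ·
  (0,5): δ = 126.22°  ·
  (1,2): δ = 152.16°  ·
  (1,3): δ = 72.09°  ✓
  (1,4): δ = 31.30°  ✓
  (1,5): δ = 78.50°  ·
  (2,3): δ = 99.93°  ·
  (2,4): δ = 3.46°  ✓
  (2,5): δ = 50.66°  ✓
  (3,4): δ = 76.62°  ✓
  (3,5): δ = 29.42°  ✓
  (4,5): δ = 132.80°  ·
antipodal pairs: 7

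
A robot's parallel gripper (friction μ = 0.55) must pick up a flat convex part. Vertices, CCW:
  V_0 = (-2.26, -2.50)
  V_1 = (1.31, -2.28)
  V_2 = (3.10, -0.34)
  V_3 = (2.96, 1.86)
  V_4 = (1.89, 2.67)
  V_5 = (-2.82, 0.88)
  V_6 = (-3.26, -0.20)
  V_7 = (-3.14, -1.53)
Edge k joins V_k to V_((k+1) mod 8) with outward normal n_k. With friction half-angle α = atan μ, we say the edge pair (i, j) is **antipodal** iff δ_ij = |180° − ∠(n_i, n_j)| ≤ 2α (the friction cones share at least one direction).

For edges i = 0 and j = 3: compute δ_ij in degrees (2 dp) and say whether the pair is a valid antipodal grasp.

δ = 40.65°, valid

α = atan 0.55 = 28.81°;  2α = 57.62°
edge 0: e_0 = (+3.57, +0.22);  n_0 = (+0.0615, -0.9981)
edge 3: e_3 = (-1.07, +0.81);  n_3 = (+0.6036, +0.7973)
∠(n_0, n_3) = 139.35°
δ = |180° − 139.35°| = 40.65°
40.65° ≤ 2α = 57.62°  →  valid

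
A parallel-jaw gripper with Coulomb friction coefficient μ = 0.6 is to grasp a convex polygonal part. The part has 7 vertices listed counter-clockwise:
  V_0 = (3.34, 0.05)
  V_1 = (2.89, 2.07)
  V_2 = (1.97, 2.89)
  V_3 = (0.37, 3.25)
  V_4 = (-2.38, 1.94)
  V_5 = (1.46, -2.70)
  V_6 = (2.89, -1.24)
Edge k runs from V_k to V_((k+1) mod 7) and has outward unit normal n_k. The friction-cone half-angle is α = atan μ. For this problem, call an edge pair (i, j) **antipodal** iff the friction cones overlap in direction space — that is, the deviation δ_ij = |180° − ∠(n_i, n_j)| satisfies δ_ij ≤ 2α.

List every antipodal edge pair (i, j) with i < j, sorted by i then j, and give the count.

α = atan 0.6 = 30.96°;  2α = 61.93°
n_0 = (+0.9761, +0.2174)
n_1 = (+0.6654, +0.7465)
n_2 = (+0.2195, +0.9756)
n_3 = (-0.4301, +0.9028)
n_4 = (-0.7704, -0.6376)
n_5 = (+0.7144, -0.6997)
n_6 = (+0.9442, -0.3294)
  (0,1): δ = 144.27°  ·
  (0,2): δ = 115.24°  ·
  (0,3): δ = 77.09°  ·
  (0,4): δ = 27.05°  ✓
  (0,5): δ = 123.04°  ·
  (0,6): δ = 148.21°  ·
  (1,2): δ = 150.97°  ·
  (1,3): δ = 112.82°  ·
  (1,4): δ = 8.68°  ✓
  (1,5): δ = 87.31°  ·
  (1,6): δ = 112.48°  ·
  (2,3): δ = 141.85°  ·
  (2,4): δ = 37.71°  ✓
  (2,5): δ = 58.28°  ✓
  (2,6): δ = 83.45°  ·
  (3,4): δ = 75.86°  ·
  (3,5): δ = 20.12°  ✓
  (3,6): δ = 45.30°  ✓
  (4,5): δ = 84.02°  ·
  (4,6): δ = 58.84°  ✓
  (5,6): δ = 154.83°  ·
antipodal pairs: 7

count = 7; pairs: (0,4), (1,4), (2,4), (2,5), (3,5), (3,6), (4,6)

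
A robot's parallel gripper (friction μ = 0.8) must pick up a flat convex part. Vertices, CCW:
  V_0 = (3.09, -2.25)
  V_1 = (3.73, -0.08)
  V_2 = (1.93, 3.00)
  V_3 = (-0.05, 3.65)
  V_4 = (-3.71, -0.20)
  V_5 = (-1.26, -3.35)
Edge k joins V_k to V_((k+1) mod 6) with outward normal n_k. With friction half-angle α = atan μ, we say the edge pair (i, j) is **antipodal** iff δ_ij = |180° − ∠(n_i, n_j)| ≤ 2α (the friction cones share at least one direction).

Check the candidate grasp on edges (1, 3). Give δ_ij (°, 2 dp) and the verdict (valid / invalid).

δ = 73.85°, valid

α = atan 0.8 = 38.66°;  2α = 77.32°
edge 1: e_1 = (-1.80, +3.08);  n_1 = (+0.8634, +0.5046)
edge 3: e_3 = (-3.66, -3.85);  n_3 = (-0.7248, +0.6890)
∠(n_1, n_3) = 106.15°
δ = |180° − 106.15°| = 73.85°
73.85° ≤ 2α = 77.32°  →  valid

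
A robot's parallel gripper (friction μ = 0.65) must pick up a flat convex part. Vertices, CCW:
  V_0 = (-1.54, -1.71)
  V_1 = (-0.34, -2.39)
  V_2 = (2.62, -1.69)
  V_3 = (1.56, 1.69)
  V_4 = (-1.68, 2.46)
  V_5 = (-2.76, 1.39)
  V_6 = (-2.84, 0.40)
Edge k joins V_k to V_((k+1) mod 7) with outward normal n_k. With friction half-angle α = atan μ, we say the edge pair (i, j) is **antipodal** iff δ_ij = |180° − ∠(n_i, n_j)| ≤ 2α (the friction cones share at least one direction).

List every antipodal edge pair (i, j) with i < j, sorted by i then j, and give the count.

count = 8; pairs: (0,2), (0,3), (1,3), (1,4), (2,4), (2,5), (2,6), (3,6)

α = atan 0.65 = 33.02°;  2α = 66.05°
n_0 = (-0.4930, -0.8700)
n_1 = (+0.2301, -0.9732)
n_2 = (+0.9542, +0.2992)
n_3 = (+0.2312, +0.9729)
n_4 = (-0.7038, +0.7104)
n_5 = (-0.9968, +0.0805)
n_6 = (-0.8514, -0.5245)
  (0,1): δ = 137.16°  ·
  (0,2): δ = 43.05°  ✓
  (0,3): δ = 16.17°  ✓
  (0,4): δ = 74.27°  ·
  (0,5): δ = 114.92°  ·
  (0,6): δ = 151.18°  ·
  (1,2): δ = 85.89°  ·
  (1,3): δ = 26.67°  ✓
  (1,4): δ = 31.43°  ✓
  (1,5): δ = 72.07°  ·
  (1,6): δ = 108.33°  ·
  (2,3): δ = 120.78°  ·
  (2,4): δ = 62.68°  ✓
  (2,5): δ = 22.03°  ✓
  (2,6): δ = 14.23°  ✓
  (3,4): δ = 121.90°  ·
  (3,5): δ = 81.25°  ·
  (3,6): δ = 44.99°  ✓
  (4,5): δ = 139.35°  ·
  (4,6): δ = 103.10°  ·
  (5,6): δ = 143.74°  ·
antipodal pairs: 8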